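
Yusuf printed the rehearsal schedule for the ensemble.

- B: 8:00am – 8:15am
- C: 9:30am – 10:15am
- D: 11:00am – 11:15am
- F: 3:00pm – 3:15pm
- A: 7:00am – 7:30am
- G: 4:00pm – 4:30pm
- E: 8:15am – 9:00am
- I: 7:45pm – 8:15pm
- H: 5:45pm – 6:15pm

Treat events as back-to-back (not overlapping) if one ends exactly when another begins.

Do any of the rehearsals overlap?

Sorted by start: A, B, E, C, D, F, G, H, I.
B starts after A ends; A is clear from here.
E starts exactly when B ends (back-to-back, no overlap); B is clear from here.
C starts after E ends; E is clear from here.
D starts after C ends; C is clear from here.
F starts after D ends; D is clear from here.
G starts after F ends; F is clear from here.
H starts after G ends; G is clear from here.
I starts after H ends.
Every pair is clear; the schedule has no overlaps.

No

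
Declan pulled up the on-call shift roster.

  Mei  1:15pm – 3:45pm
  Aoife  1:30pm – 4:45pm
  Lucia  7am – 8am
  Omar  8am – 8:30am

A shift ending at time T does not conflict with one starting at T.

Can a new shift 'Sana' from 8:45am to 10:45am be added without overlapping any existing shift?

Yes — the slot is free

Lucia: ends 8am at or before Sana starts 8:45am → clear.
Omar: ends 8:30am at or before Sana starts 8:45am → clear.
Mei: starts 1:15pm at or after Sana ends 10:45am → clear.
Aoife: starts 1:30pm at or after Sana ends 10:45am → clear.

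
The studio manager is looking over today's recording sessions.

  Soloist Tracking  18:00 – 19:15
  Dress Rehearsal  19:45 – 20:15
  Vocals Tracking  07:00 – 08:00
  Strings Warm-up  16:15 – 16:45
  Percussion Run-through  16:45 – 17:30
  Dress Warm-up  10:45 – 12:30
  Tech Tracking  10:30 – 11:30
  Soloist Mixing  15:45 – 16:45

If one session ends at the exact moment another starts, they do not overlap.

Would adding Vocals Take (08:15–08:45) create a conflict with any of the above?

Vocals Tracking: ends 08:00 at or before Vocals Take starts 08:15 → clear.
Tech Tracking: starts 10:30 at or after Vocals Take ends 08:45 → clear.
Dress Warm-up: starts 10:45 at or after Vocals Take ends 08:45 → clear.
Soloist Mixing: starts 15:45 at or after Vocals Take ends 08:45 → clear.
Strings Warm-up: starts 16:15 at or after Vocals Take ends 08:45 → clear.
Percussion Run-through: starts 16:45 at or after Vocals Take ends 08:45 → clear.
Soloist Tracking: starts 18:00 at or after Vocals Take ends 08:45 → clear.
Dress Rehearsal: starts 19:45 at or after Vocals Take ends 08:45 → clear.

No — it doesn't clash with anything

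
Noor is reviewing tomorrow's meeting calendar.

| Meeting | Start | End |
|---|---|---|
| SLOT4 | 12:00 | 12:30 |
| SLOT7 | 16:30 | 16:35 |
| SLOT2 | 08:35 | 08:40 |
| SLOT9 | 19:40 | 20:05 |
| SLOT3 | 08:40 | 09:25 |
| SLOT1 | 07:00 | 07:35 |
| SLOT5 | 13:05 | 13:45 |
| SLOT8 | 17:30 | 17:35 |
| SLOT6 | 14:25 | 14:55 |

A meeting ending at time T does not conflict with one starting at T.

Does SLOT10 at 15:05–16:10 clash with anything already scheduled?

No — it doesn't clash with anything

SLOT1: ends 07:35 at or before SLOT10 starts 15:05 → clear.
SLOT2: ends 08:40 at or before SLOT10 starts 15:05 → clear.
SLOT3: ends 09:25 at or before SLOT10 starts 15:05 → clear.
SLOT4: ends 12:30 at or before SLOT10 starts 15:05 → clear.
SLOT5: ends 13:45 at or before SLOT10 starts 15:05 → clear.
SLOT6: ends 14:55 at or before SLOT10 starts 15:05 → clear.
SLOT7: starts 16:30 at or after SLOT10 ends 16:10 → clear.
SLOT8: starts 17:30 at or after SLOT10 ends 16:10 → clear.
SLOT9: starts 19:40 at or after SLOT10 ends 16:10 → clear.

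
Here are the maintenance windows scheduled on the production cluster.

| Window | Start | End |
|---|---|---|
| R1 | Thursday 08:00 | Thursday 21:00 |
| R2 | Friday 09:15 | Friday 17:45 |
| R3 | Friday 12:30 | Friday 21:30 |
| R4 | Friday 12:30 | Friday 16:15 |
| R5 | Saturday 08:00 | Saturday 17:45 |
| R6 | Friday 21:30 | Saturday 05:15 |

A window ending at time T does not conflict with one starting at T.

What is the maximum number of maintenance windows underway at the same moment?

Walk through starts and ends in time order (an end at T is processed before a start at T):
Thursday 08:00 start R1 → 1
Thursday 21:00 end R1 → 0
Friday 09:15 start R2 → 1
Friday 12:30 start R3 → 2
Friday 12:30 start R4 → 3
Friday 16:15 end R4 → 2
Friday 17:45 end R2 → 1
Friday 21:30 end R3 → 0
Friday 21:30 start R6 → 1
Saturday 05:15 end R6 → 0
Saturday 08:00 start R5 → 1
Saturday 17:45 end R5 → 0
Peak is 3, at Friday 12:30 (R2, R3, R4).

3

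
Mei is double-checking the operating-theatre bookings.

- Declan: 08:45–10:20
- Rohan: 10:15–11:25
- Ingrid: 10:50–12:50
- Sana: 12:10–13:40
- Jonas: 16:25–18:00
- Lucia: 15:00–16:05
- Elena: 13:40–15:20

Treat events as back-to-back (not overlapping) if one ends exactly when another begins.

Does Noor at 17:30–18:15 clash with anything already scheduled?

Declan: ends 10:20 at or before Noor starts 17:30 → clear.
Rohan: ends 11:25 at or before Noor starts 17:30 → clear.
Ingrid: ends 12:50 at or before Noor starts 17:30 → clear.
Sana: ends 13:40 at or before Noor starts 17:30 → clear.
Elena: ends 15:20 at or before Noor starts 17:30 → clear.
Lucia: ends 16:05 at or before Noor starts 17:30 → clear.
Jonas: starts 16:25 before Noor ends 18:15, and ends 18:00 after Noor starts 17:30 → overlap.
Noor overlaps Jonas.

Yes — it overlaps Jonas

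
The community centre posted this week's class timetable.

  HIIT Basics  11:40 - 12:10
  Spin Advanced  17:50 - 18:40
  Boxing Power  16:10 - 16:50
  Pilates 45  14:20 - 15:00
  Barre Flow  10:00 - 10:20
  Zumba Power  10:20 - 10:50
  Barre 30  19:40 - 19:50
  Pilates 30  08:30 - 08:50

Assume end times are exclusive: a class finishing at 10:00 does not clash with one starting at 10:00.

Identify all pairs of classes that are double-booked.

Check each pair: they overlap iff neither finishes before the other starts.
Sorted by start: Pilates 30, Barre Flow, Zumba Power, HIIT Basics, Pilates 45, Boxing Power, Spin Advanced, Barre 30.
Barre Flow starts after Pilates 30 ends, so nothing later overlaps Pilates 30 either.
Zumba Power starts exactly when Barre Flow ends (back-to-back, no overlap), so nothing later overlaps Barre Flow either.
HIIT Basics starts after Zumba Power ends, so nothing later overlaps Zumba Power either.
Pilates 45 starts after HIIT Basics ends, so nothing later overlaps HIIT Basics either.
Boxing Power starts after Pilates 45 ends, so nothing later overlaps Pilates 45 either.
Spin Advanced starts after Boxing Power ends, so nothing later overlaps Boxing Power either.
Barre 30 starts after Spin Advanced ends.

none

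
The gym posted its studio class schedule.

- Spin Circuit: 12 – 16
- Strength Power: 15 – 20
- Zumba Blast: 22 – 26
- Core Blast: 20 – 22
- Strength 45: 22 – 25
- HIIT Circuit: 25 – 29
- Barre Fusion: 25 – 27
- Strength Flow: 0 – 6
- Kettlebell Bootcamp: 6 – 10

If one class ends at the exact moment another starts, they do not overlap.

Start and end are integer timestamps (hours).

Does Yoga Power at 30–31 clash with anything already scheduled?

Strength Flow: ends 6 at or before Yoga Power starts 30 → clear.
Kettlebell Bootcamp: ends 10 at or before Yoga Power starts 30 → clear.
Spin Circuit: ends 16 at or before Yoga Power starts 30 → clear.
Strength Power: ends 20 at or before Yoga Power starts 30 → clear.
Core Blast: ends 22 at or before Yoga Power starts 30 → clear.
Strength 45: ends 25 at or before Yoga Power starts 30 → clear.
Zumba Blast: ends 26 at or before Yoga Power starts 30 → clear.
Barre Fusion: ends 27 at or before Yoga Power starts 30 → clear.
HIIT Circuit: ends 29 at or before Yoga Power starts 30 → clear.

No — it doesn't clash with anything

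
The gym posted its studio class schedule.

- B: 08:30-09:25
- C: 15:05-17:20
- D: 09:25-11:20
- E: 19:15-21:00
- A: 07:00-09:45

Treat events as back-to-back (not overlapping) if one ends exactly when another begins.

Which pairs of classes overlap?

Check each pair: they overlap iff neither finishes before the other starts.
Sorted by start: A, B, D, C, E.
B starts before A ends → A and B overlap.
D starts before A ends → A and D overlap.
C starts after A ends, so A has no further overlaps.
D starts exactly when B ends (back-to-back, no overlap), so B has no further overlaps.
C starts after D ends, so D has no further overlaps.
E starts after C ends.

A & B, A & D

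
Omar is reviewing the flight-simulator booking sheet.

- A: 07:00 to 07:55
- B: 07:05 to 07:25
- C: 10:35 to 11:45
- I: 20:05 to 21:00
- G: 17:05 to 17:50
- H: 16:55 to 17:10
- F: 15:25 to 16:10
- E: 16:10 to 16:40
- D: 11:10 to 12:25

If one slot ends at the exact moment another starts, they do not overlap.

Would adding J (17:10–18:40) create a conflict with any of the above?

A: ends 07:55 at or before J starts 17:10 → clear.
B: ends 07:25 at or before J starts 17:10 → clear.
C: ends 11:45 at or before J starts 17:10 → clear.
D: ends 12:25 at or before J starts 17:10 → clear.
F: ends 16:10 at or before J starts 17:10 → clear.
E: ends 16:40 at or before J starts 17:10 → clear.
H: ends 17:10 at or before J starts 17:10 → clear.
G: starts 17:05 before J ends 18:40, and ends 17:50 after J starts 17:10 → overlap.
I: starts 20:05 at or after J ends 18:40 → clear.
J overlaps G.

Yes — it overlaps G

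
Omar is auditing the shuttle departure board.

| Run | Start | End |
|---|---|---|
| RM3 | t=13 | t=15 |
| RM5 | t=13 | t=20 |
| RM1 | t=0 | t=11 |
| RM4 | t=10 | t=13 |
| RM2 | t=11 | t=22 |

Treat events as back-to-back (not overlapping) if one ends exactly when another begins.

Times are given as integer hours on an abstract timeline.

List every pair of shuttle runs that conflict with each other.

RM1 & RM4, RM2 & RM3, RM2 & RM4, RM2 & RM5, RM3 & RM5

Check each pair: they overlap iff neither finishes before the other starts.
Sorted by start: RM1, RM4, RM2, RM3, RM5.
RM4 starts before RM1 ends → RM1 and RM4 overlap.
RM2 starts exactly when RM1 ends (back-to-back, no overlap), so RM1 has no further overlaps.
RM2 starts before RM4 ends → RM4 and RM2 overlap.
RM3 starts exactly when RM4 ends (back-to-back, no overlap), so RM4 has no further overlaps.
RM3 starts before RM2 ends → RM2 and RM3 overlap.
RM5 starts before RM2 ends → RM2 and RM5 overlap.
RM5 starts before RM3 ends → RM3 and RM5 overlap.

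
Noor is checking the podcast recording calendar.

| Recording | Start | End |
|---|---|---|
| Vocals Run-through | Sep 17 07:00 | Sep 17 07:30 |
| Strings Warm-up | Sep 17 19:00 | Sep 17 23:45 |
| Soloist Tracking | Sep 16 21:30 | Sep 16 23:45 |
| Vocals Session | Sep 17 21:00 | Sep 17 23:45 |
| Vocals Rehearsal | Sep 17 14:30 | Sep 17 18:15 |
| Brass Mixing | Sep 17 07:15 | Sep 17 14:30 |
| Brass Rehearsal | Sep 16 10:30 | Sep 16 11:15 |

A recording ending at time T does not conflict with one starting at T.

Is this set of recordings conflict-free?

Two intervals overlap when each starts before the other ends.
Sorted by start: Brass Rehearsal, Soloist Tracking, Vocals Run-through, Brass Mixing, Vocals Rehearsal, Strings Warm-up, Vocals Session.
Soloist Tracking starts after Brass Rehearsal ends, so nothing later overlaps Brass Rehearsal either.
Vocals Run-through starts after Soloist Tracking ends, so nothing later overlaps Soloist Tracking either.
Brass Mixing starts before Vocals Run-through ends → Vocals Run-through and Brass Mixing overlap.
That's a conflict, so the schedule is not conflict-free.

No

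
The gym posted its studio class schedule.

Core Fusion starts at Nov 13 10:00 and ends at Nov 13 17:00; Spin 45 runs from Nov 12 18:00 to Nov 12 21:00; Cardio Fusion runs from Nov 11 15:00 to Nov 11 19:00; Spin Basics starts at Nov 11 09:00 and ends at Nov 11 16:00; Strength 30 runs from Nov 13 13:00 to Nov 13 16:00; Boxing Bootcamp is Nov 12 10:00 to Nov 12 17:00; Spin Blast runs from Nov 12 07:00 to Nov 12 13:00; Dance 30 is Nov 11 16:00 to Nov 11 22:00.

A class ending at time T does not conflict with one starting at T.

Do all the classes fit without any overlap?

Sorted by start: Spin Basics, Cardio Fusion, Dance 30, Spin Blast, Boxing Bootcamp, Spin 45, Core Fusion, Strength 30.
Cardio Fusion starts before Spin Basics ends → Spin Basics and Cardio Fusion overlap.
That's a conflict, so the schedule is not conflict-free.

No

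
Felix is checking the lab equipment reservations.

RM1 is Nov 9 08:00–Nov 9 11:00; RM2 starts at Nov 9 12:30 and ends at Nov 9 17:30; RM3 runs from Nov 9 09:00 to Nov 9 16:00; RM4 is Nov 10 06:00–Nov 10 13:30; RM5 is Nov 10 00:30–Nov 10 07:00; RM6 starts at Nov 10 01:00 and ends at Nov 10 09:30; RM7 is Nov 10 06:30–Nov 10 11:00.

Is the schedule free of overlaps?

Check each pair: they overlap iff neither finishes before the other starts.
Sorted by start: RM1, RM3, RM2, RM5, RM6, RM4, RM7.
RM3 starts before RM1 ends → RM1 and RM3 overlap.
That's a conflict, so the schedule is not conflict-free.

No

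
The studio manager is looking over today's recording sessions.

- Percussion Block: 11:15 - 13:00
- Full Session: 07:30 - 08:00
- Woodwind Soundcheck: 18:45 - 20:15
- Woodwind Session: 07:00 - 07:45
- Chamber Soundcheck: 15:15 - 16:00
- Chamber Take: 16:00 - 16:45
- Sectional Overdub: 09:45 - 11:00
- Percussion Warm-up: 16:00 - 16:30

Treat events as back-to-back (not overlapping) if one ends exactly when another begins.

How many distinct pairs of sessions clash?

Check each pair: they overlap iff neither finishes before the other starts.
Sorted by start: Woodwind Session, Full Session, Sectional Overdub, Percussion Block, Chamber Soundcheck, Percussion Warm-up, Chamber Take, Woodwind Soundcheck.
Full Session starts before Woodwind Session ends → Woodwind Session and Full Session overlap.
Sectional Overdub starts after Woodwind Session ends, so nothing later overlaps Woodwind Session either.
Sectional Overdub starts after Full Session ends, so nothing later overlaps Full Session either.
Percussion Block starts after Sectional Overdub ends, so nothing later overlaps Sectional Overdub either.
Chamber Soundcheck starts after Percussion Block ends, so nothing later overlaps Percussion Block either.
Percussion Warm-up starts exactly when Chamber Soundcheck ends (back-to-back, no overlap), so nothing later overlaps Chamber Soundcheck either.
Chamber Take starts before Percussion Warm-up ends → Percussion Warm-up and Chamber Take overlap.
Woodwind Soundcheck starts after Percussion Warm-up ends.
Woodwind Soundcheck starts after Chamber Take ends.
Overlapping pairs: Chamber Take & Percussion Warm-up, Full Session & Woodwind Session — 2 in total.

2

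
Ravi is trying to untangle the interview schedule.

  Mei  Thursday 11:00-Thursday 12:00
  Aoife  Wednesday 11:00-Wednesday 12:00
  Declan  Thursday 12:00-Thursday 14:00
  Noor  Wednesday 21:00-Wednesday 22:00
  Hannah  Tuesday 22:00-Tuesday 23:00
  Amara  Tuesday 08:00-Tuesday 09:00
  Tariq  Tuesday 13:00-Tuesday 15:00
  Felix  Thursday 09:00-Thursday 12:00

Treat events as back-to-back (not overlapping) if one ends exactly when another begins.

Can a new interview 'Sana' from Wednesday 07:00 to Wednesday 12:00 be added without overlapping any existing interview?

Amara: ends Tuesday 09:00 at or before Sana starts Wednesday 07:00 → clear.
Tariq: ends Tuesday 15:00 at or before Sana starts Wednesday 07:00 → clear.
Hannah: ends Tuesday 23:00 at or before Sana starts Wednesday 07:00 → clear.
Aoife: starts Wednesday 11:00 before Sana ends Wednesday 12:00, and ends Wednesday 12:00 after Sana starts Wednesday 07:00 → overlap.
Noor: starts Wednesday 21:00 at or after Sana ends Wednesday 12:00 → clear.
Felix: starts Thursday 09:00 at or after Sana ends Wednesday 12:00 → clear.
Mei: starts Thursday 11:00 at or after Sana ends Wednesday 12:00 → clear.
Declan: starts Thursday 12:00 at or after Sana ends Wednesday 12:00 → clear.
Sana overlaps Aoife.

No — it overlaps Aoife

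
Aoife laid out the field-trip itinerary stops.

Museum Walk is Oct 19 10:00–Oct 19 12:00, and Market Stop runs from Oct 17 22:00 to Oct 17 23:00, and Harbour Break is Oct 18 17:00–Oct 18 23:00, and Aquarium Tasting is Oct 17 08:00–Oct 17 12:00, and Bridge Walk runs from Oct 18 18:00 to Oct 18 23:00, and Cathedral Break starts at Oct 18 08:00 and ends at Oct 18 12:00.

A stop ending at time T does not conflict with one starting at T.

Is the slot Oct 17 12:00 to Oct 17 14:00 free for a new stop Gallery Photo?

Yes — the slot is free

Aquarium Tasting: ends Oct 17 12:00 at or before Gallery Photo starts Oct 17 12:00 → clear.
Market Stop: starts Oct 17 22:00 at or after Gallery Photo ends Oct 17 14:00 → clear.
Cathedral Break: starts Oct 18 08:00 at or after Gallery Photo ends Oct 17 14:00 → clear.
Harbour Break: starts Oct 18 17:00 at or after Gallery Photo ends Oct 17 14:00 → clear.
Bridge Walk: starts Oct 18 18:00 at or after Gallery Photo ends Oct 17 14:00 → clear.
Museum Walk: starts Oct 19 10:00 at or after Gallery Photo ends Oct 17 14:00 → clear.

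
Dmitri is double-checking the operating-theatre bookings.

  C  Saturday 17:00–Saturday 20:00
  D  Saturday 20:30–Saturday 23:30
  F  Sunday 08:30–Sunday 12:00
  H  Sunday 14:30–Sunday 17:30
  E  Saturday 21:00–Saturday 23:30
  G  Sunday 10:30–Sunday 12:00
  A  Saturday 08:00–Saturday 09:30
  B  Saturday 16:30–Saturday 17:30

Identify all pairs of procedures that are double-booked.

Check each pair: they overlap iff neither finishes before the other starts.
Sorted by start: A, B, C, D, E, F, G, H.
B starts after A ends; A is clear from here.
C starts before B ends → B and C overlap.
D starts after B ends; B is clear from here.
D starts after C ends; C is clear from here.
E starts before D ends → D and E overlap.
F starts after D ends; D is clear from here.
F starts after E ends; E is clear from here.
G starts before F ends → F and G overlap.
H starts after F ends.
H starts after G ends.

B & C, D & E, F & G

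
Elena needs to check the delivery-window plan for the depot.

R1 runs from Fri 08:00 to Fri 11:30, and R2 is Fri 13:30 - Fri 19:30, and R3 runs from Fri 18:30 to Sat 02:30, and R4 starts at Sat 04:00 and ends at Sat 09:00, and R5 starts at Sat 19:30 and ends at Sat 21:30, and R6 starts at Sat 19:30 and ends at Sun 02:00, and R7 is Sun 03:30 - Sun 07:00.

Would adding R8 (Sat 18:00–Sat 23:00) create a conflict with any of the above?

Yes — it overlaps R5, R6

R1: ends Fri 11:30 at or before R8 starts Sat 18:00 → clear.
R2: ends Fri 19:30 at or before R8 starts Sat 18:00 → clear.
R3: ends Sat 02:30 at or before R8 starts Sat 18:00 → clear.
R4: ends Sat 09:00 at or before R8 starts Sat 18:00 → clear.
R5: starts Sat 19:30 before R8 ends Sat 23:00, and ends Sat 21:30 after R8 starts Sat 18:00 → overlap.
R6: starts Sat 19:30 before R8 ends Sat 23:00, and ends Sun 02:00 after R8 starts Sat 18:00 → overlap.
R7: starts Sun 03:30 at or after R8 ends Sat 23:00 → clear.
R8 overlaps R5, R6.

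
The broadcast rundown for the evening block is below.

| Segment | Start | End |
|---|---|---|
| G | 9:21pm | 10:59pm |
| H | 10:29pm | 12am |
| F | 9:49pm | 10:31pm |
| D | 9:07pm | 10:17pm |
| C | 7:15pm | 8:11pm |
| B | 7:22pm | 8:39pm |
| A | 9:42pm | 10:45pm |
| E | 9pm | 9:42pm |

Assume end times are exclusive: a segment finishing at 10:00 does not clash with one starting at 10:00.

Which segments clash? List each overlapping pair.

Check each pair: they overlap iff neither finishes before the other starts.
Sorted by start: C, B, E, D, G, A, F, H.
B starts before C ends → C and B overlap.
E starts after C ends, so C has no further overlaps.
E starts after B ends, so B has no further overlaps.
D starts before E ends → E and D overlap.
G starts before E ends → E and G overlap.
A starts exactly when E ends (back-to-back, no overlap), so E has no further overlaps.
G starts before D ends → D and G overlap.
A starts before D ends → D and A overlap.
F starts before D ends → D and F overlap.
H starts after D ends.
A starts before G ends → G and A overlap.
F starts before G ends → G and F overlap.
H starts before G ends → G and H overlap.
F starts before A ends → A and F overlap.
H starts before A ends → A and H overlap.
H starts before F ends → F and H overlap.

A & D, A & F, A & G, A & H, B & C, D & E, D & F, D & G, E & G, F & G, F & H, G & H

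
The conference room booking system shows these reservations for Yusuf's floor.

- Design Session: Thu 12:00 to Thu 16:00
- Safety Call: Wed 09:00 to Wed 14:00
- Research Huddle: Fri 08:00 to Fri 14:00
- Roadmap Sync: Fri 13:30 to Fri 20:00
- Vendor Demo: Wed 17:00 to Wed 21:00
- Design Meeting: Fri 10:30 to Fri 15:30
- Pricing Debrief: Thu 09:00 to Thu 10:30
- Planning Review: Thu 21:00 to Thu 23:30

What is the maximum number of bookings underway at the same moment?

3

Sort all start/end points and keep a running count:
Wed 09:00 start Safety Call → 1
Wed 14:00 end Safety Call → 0
Wed 17:00 start Vendor Demo → 1
Wed 21:00 end Vendor Demo → 0
Thu 09:00 start Pricing Debrief → 1
Thu 10:30 end Pricing Debrief → 0
Thu 12:00 start Design Session → 1
Thu 16:00 end Design Session → 0
Thu 21:00 start Planning Review → 1
Thu 23:30 end Planning Review → 0
Fri 08:00 start Research Huddle → 1
Fri 10:30 start Design Meeting → 2
Fri 13:30 start Roadmap Sync → 3
Fri 14:00 end Research Huddle → 2
Fri 15:30 end Design Meeting → 1
Fri 20:00 end Roadmap Sync → 0
Peak is 3, at Fri 13:30 (Design Meeting, Research Huddle, Roadmap Sync).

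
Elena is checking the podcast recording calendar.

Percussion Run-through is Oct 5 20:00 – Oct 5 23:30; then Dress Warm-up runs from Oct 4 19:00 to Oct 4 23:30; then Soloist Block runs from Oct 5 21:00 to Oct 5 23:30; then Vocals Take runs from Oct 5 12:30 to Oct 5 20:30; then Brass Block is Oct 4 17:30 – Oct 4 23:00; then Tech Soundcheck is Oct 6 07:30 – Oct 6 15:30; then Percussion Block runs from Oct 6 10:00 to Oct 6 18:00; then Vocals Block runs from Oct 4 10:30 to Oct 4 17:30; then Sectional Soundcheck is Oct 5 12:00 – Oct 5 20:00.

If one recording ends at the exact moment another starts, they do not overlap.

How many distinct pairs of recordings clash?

Sorted by start: Vocals Block, Brass Block, Dress Warm-up, Sectional Soundcheck, Vocals Take, Percussion Run-through, Soloist Block, Tech Soundcheck, Percussion Block.
Brass Block starts exactly when Vocals Block ends (back-to-back, no overlap), so nothing later overlaps Vocals Block either.
Dress Warm-up starts before Brass Block ends → Brass Block and Dress Warm-up overlap.
Sectional Soundcheck starts after Brass Block ends, so nothing later overlaps Brass Block either.
Sectional Soundcheck starts after Dress Warm-up ends, so nothing later overlaps Dress Warm-up either.
Vocals Take starts before Sectional Soundcheck ends → Sectional Soundcheck and Vocals Take overlap.
Percussion Run-through starts exactly when Sectional Soundcheck ends (back-to-back, no overlap), so nothing later overlaps Sectional Soundcheck either.
Percussion Run-through starts before Vocals Take ends → Vocals Take and Percussion Run-through overlap.
Soloist Block starts after Vocals Take ends, so nothing later overlaps Vocals Take either.
Soloist Block starts before Percussion Run-through ends → Percussion Run-through and Soloist Block overlap.
Tech Soundcheck starts after Percussion Run-through ends, so nothing later overlaps Percussion Run-through either.
Tech Soundcheck starts after Soloist Block ends, so nothing later overlaps Soloist Block either.
Percussion Block starts before Tech Soundcheck ends → Tech Soundcheck and Percussion Block overlap.
Overlapping pairs: Brass Block & Dress Warm-up, Percussion Block & Tech Soundcheck, Percussion Run-through & Soloist Block, Percussion Run-through & Vocals Take, Sectional Soundcheck & Vocals Take — 5 in total.

5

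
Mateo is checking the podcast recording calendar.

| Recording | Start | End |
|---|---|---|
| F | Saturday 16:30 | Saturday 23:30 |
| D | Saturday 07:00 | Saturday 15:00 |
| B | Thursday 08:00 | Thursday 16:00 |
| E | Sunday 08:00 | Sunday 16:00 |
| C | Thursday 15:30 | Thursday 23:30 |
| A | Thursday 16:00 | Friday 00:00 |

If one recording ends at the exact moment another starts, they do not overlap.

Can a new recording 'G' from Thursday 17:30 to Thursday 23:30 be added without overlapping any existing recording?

No — it overlaps A, C

B: ends Thursday 16:00 at or before G starts Thursday 17:30 → clear.
C: starts Thursday 15:30 before G ends Thursday 23:30, and ends Thursday 23:30 after G starts Thursday 17:30 → overlap.
A: starts Thursday 16:00 before G ends Thursday 23:30, and ends Friday 00:00 after G starts Thursday 17:30 → overlap.
D: starts Saturday 07:00 at or after G ends Thursday 23:30 → clear.
F: starts Saturday 16:30 at or after G ends Thursday 23:30 → clear.
E: starts Sunday 08:00 at or after G ends Thursday 23:30 → clear.
G overlaps A, C.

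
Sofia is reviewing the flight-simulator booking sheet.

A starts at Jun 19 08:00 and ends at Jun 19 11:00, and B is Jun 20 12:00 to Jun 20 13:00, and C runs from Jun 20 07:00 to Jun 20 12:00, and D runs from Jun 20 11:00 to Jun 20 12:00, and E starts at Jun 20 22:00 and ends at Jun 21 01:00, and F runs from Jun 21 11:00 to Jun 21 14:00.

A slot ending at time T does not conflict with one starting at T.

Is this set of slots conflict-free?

Two intervals overlap when each starts before the other ends.
Sorted by start: A, C, D, B, E, F.
C starts after A ends — done with A.
D starts before C ends → C and D overlap.
That's a conflict, so the schedule is not conflict-free.

No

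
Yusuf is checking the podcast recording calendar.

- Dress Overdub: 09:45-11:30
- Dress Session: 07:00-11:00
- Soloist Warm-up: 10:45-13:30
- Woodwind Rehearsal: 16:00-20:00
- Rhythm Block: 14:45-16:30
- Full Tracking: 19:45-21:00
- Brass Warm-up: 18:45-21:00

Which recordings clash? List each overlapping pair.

Sorted by start: Dress Session, Dress Overdub, Soloist Warm-up, Rhythm Block, Woodwind Rehearsal, Brass Warm-up, Full Tracking.
Dress Overdub starts before Dress Session ends → Dress Session and Dress Overdub overlap.
Soloist Warm-up starts before Dress Session ends → Dress Session and Soloist Warm-up overlap.
Rhythm Block starts after Dress Session ends — done with Dress Session.
Soloist Warm-up starts before Dress Overdub ends → Dress Overdub and Soloist Warm-up overlap.
Rhythm Block starts after Dress Overdub ends — done with Dress Overdub.
Rhythm Block starts after Soloist Warm-up ends — done with Soloist Warm-up.
Woodwind Rehearsal starts before Rhythm Block ends → Rhythm Block and Woodwind Rehearsal overlap.
Brass Warm-up starts after Rhythm Block ends — done with Rhythm Block.
Brass Warm-up starts before Woodwind Rehearsal ends → Woodwind Rehearsal and Brass Warm-up overlap.
Full Tracking starts before Woodwind Rehearsal ends → Woodwind Rehearsal and Full Tracking overlap.
Full Tracking starts before Brass Warm-up ends → Brass Warm-up and Full Tracking overlap.

Brass Warm-up & Full Tracking, Brass Warm-up & Woodwind Rehearsal, Dress Overdub & Dress Session, Dress Overdub & Soloist Warm-up, Dress Session & Soloist Warm-up, Full Tracking & Woodwind Rehearsal, Rhythm Block & Woodwind Rehearsal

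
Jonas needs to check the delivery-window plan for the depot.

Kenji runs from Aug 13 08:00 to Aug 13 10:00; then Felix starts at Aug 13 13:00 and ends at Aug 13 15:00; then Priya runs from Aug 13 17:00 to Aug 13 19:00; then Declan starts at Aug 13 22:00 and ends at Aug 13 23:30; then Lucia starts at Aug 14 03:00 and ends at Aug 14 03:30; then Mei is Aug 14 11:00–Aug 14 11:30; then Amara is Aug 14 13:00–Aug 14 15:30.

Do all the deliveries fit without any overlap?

Yes

Sorted by start: Kenji, Felix, Priya, Declan, Lucia, Mei, Amara.
Felix starts after Kenji ends, so Kenji has no further overlaps.
Priya starts after Felix ends, so Felix has no further overlaps.
Declan starts after Priya ends, so Priya has no further overlaps.
Lucia starts after Declan ends, so Declan has no further overlaps.
Mei starts after Lucia ends, so Lucia has no further overlaps.
Amara starts after Mei ends.
Every pair is clear; the schedule has no overlaps.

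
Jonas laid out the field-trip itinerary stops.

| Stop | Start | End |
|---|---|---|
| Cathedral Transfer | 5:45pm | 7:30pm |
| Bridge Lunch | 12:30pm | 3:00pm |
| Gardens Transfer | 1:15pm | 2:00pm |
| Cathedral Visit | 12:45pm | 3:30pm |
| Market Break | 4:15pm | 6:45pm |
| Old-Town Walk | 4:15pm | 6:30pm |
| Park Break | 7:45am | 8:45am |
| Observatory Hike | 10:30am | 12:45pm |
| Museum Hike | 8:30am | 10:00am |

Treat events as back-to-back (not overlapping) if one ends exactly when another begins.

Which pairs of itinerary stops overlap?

Bridge Lunch & Cathedral Visit, Bridge Lunch & Gardens Transfer, Bridge Lunch & Observatory Hike, Cathedral Transfer & Market Break, Cathedral Transfer & Old-Town Walk, Cathedral Visit & Gardens Transfer, Market Break & Old-Town Walk, Museum Hike & Park Break

Two intervals overlap when each starts before the other ends.
Sorted by start: Park Break, Museum Hike, Observatory Hike, Bridge Lunch, Cathedral Visit, Gardens Transfer, Market Break, Old-Town Walk, Cathedral Transfer.
Museum Hike starts before Park Break ends → Park Break and Museum Hike overlap.
Observatory Hike starts after Park Break ends, so nothing later overlaps Park Break either.
Observatory Hike starts after Museum Hike ends, so nothing later overlaps Museum Hike either.
Bridge Lunch starts before Observatory Hike ends → Observatory Hike and Bridge Lunch overlap.
Cathedral Visit starts exactly when Observatory Hike ends (back-to-back, no overlap), so nothing later overlaps Observatory Hike either.
Cathedral Visit starts before Bridge Lunch ends → Bridge Lunch and Cathedral Visit overlap.
Gardens Transfer starts before Bridge Lunch ends → Bridge Lunch and Gardens Transfer overlap.
Market Break starts after Bridge Lunch ends, so nothing later overlaps Bridge Lunch either.
Gardens Transfer starts before Cathedral Visit ends → Cathedral Visit and Gardens Transfer overlap.
Market Break starts after Cathedral Visit ends, so nothing later overlaps Cathedral Visit either.
Market Break starts after Gardens Transfer ends, so nothing later overlaps Gardens Transfer either.
Old-Town Walk starts before Market Break ends → Market Break and Old-Town Walk overlap.
Cathedral Transfer starts before Market Break ends → Market Break and Cathedral Transfer overlap.
Cathedral Transfer starts before Old-Town Walk ends → Old-Town Walk and Cathedral Transfer overlap.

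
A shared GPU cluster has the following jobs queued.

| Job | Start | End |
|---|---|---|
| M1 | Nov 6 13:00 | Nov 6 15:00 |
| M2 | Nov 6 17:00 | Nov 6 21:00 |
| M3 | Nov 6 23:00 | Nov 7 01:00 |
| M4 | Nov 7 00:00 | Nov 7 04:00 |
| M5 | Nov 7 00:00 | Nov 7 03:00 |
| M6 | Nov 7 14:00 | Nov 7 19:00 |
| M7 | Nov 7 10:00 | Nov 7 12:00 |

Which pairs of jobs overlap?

Sorted by start: M1, M2, M3, M4, M5, M7, M6.
M2 starts after M1 ends; M1 is clear from here.
M3 starts after M2 ends; M2 is clear from here.
M4 starts before M3 ends → M3 and M4 overlap.
M5 starts before M3 ends → M3 and M5 overlap.
M7 starts after M3 ends; M3 is clear from here.
M5 starts before M4 ends → M4 and M5 overlap.
M7 starts after M4 ends; M4 is clear from here.
M7 starts after M5 ends; M5 is clear from here.
M6 starts after M7 ends.

M3 & M4, M3 & M5, M4 & M5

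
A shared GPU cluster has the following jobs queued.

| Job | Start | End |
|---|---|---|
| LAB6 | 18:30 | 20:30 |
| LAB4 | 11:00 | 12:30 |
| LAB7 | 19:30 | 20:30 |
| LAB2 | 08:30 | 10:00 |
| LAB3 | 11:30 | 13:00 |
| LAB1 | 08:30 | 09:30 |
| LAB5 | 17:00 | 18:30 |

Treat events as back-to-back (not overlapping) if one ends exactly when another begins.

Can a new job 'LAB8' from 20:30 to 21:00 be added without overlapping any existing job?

LAB1: ends 09:30 at or before LAB8 starts 20:30 → clear.
LAB2: ends 10:00 at or before LAB8 starts 20:30 → clear.
LAB4: ends 12:30 at or before LAB8 starts 20:30 → clear.
LAB3: ends 13:00 at or before LAB8 starts 20:30 → clear.
LAB5: ends 18:30 at or before LAB8 starts 20:30 → clear.
LAB6: ends 20:30 at or before LAB8 starts 20:30 → clear.
LAB7: ends 20:30 at or before LAB8 starts 20:30 → clear.

Yes — the slot is free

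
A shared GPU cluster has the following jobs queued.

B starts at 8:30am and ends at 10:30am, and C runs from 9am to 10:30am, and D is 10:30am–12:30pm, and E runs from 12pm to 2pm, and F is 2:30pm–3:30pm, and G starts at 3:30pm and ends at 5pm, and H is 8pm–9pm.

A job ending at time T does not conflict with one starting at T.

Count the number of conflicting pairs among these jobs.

2

Sorted by start: B, C, D, E, F, G, H.
C starts before B ends → B and C overlap.
D starts exactly when B ends (back-to-back, no overlap), so B has no further overlaps.
D starts exactly when C ends (back-to-back, no overlap), so C has no further overlaps.
E starts before D ends → D and E overlap.
F starts after D ends, so D has no further overlaps.
F starts after E ends, so E has no further overlaps.
G starts exactly when F ends (back-to-back, no overlap), so F has no further overlaps.
H starts after G ends.
Overlapping pairs: B & C, D & E — 2 in total.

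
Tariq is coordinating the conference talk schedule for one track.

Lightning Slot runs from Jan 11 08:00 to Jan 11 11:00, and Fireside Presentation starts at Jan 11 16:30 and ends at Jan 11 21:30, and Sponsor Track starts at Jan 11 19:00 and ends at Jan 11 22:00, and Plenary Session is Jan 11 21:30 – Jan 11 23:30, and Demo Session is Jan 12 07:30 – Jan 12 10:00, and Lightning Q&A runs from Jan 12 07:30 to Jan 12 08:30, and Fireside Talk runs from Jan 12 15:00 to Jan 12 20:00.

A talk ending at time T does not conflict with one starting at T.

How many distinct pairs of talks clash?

3

Two intervals overlap when each starts before the other ends.
Sorted by start: Lightning Slot, Fireside Presentation, Sponsor Track, Plenary Session, Demo Session, Lightning Q&A, Fireside Talk.
Fireside Presentation starts after Lightning Slot ends, so nothing later overlaps Lightning Slot either.
Sponsor Track starts before Fireside Presentation ends → Fireside Presentation and Sponsor Track overlap.
Plenary Session starts exactly when Fireside Presentation ends (back-to-back, no overlap), so nothing later overlaps Fireside Presentation either.
Plenary Session starts before Sponsor Track ends → Sponsor Track and Plenary Session overlap.
Demo Session starts after Sponsor Track ends, so nothing later overlaps Sponsor Track either.
Demo Session starts after Plenary Session ends, so nothing later overlaps Plenary Session either.
Lightning Q&A starts before Demo Session ends → Demo Session and Lightning Q&A overlap.
Fireside Talk starts after Demo Session ends.
Fireside Talk starts after Lightning Q&A ends.
Overlapping pairs: Demo Session & Lightning Q&A, Fireside Presentation & Sponsor Track, Plenary Session & Sponsor Track — 3 in total.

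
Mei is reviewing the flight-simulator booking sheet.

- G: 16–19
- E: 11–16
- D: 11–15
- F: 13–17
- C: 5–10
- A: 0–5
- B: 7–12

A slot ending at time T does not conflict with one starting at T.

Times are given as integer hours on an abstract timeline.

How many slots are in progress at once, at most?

Sort all start/end points and keep a running count:
0 start A → 1
5 end A → 0
5 start C → 1
7 start B → 2
10 end C → 1
11 start D → 2
11 start E → 3
12 end B → 2
13 start F → 3
15 end D → 2
16 end E → 1
16 start G → 2
17 end F → 1
19 end G → 0
Peak is 3, at 11 (B, D, E).

3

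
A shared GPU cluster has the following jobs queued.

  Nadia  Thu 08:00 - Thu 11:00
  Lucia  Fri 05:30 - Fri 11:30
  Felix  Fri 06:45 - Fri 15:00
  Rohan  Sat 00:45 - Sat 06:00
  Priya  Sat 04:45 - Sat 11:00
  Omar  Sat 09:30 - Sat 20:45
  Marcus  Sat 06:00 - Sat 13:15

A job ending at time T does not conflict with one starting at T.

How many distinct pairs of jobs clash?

Sorted by start: Nadia, Lucia, Felix, Rohan, Priya, Marcus, Omar.
Lucia starts after Nadia ends, so nothing later overlaps Nadia either.
Felix starts before Lucia ends → Lucia and Felix overlap.
Rohan starts after Lucia ends, so nothing later overlaps Lucia either.
Rohan starts after Felix ends, so nothing later overlaps Felix either.
Priya starts before Rohan ends → Rohan and Priya overlap.
Marcus starts exactly when Rohan ends (back-to-back, no overlap), so nothing later overlaps Rohan either.
Marcus starts before Priya ends → Priya and Marcus overlap.
Omar starts before Priya ends → Priya and Omar overlap.
Omar starts before Marcus ends → Marcus and Omar overlap.
Overlapping pairs: Felix & Lucia, Marcus & Omar, Marcus & Priya, Omar & Priya, Priya & Rohan — 5 in total.

5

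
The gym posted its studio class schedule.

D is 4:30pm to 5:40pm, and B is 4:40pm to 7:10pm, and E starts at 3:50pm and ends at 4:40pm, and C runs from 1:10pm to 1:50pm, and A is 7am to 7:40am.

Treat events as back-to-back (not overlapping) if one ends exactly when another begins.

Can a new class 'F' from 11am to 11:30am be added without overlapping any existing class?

Yes — the slot is free

A: ends 7:40am at or before F starts 11am → clear.
C: starts 1:10pm at or after F ends 11:30am → clear.
E: starts 3:50pm at or after F ends 11:30am → clear.
D: starts 4:30pm at or after F ends 11:30am → clear.
B: starts 4:40pm at or after F ends 11:30am → clear.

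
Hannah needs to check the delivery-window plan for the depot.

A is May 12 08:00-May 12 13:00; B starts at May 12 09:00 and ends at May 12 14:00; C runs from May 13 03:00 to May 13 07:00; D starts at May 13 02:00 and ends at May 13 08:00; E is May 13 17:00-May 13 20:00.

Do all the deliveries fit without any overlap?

No

Check each pair: they overlap iff neither finishes before the other starts.
Sorted by start: A, B, D, C, E.
B starts before A ends → A and B overlap.
That's a conflict, so the schedule is not conflict-free.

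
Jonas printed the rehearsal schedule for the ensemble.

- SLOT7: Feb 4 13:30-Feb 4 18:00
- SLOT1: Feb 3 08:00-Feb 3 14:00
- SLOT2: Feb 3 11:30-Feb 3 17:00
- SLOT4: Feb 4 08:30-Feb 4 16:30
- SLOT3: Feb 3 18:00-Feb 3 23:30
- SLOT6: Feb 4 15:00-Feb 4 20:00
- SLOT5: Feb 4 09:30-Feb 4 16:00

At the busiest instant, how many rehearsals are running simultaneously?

4

Sort all start/end points and keep a running count:
Feb 3 08:00 start SLOT1 → 1
Feb 3 11:30 start SLOT2 → 2
Feb 3 14:00 end SLOT1 → 1
Feb 3 17:00 end SLOT2 → 0
Feb 3 18:00 start SLOT3 → 1
Feb 3 23:30 end SLOT3 → 0
Feb 4 08:30 start SLOT4 → 1
Feb 4 09:30 start SLOT5 → 2
Feb 4 13:30 start SLOT7 → 3
Feb 4 15:00 start SLOT6 → 4
Feb 4 16:00 end SLOT5 → 3
Feb 4 16:30 end SLOT4 → 2
Feb 4 18:00 end SLOT7 → 1
Feb 4 20:00 end SLOT6 → 0
Peak is 4, at Feb 4 15:00 (SLOT4, SLOT5, SLOT6, SLOT7).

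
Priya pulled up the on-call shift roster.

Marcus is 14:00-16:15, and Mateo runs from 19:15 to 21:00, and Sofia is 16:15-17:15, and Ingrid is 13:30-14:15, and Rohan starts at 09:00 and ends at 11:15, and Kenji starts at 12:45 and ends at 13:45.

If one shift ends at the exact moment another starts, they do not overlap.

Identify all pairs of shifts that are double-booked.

Two intervals overlap when each starts before the other ends.
Sorted by start: Rohan, Kenji, Ingrid, Marcus, Sofia, Mateo.
Kenji starts after Rohan ends — done with Rohan.
Ingrid starts before Kenji ends → Kenji and Ingrid overlap.
Marcus starts after Kenji ends — done with Kenji.
Marcus starts before Ingrid ends → Ingrid and Marcus overlap.
Sofia starts after Ingrid ends — done with Ingrid.
Sofia starts exactly when Marcus ends (back-to-back, no overlap) — done with Marcus.
Mateo starts after Sofia ends.

Ingrid & Kenji, Ingrid & Marcus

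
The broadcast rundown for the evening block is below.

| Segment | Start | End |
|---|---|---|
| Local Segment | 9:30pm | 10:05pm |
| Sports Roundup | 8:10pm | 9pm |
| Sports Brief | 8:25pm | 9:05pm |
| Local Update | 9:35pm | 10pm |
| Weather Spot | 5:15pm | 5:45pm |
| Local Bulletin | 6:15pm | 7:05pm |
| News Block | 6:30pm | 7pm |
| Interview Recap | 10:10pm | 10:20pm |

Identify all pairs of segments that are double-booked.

Local Bulletin & News Block, Local Segment & Local Update, Sports Brief & Sports Roundup

Sorted by start: Weather Spot, Local Bulletin, News Block, Sports Roundup, Sports Brief, Local Segment, Local Update, Interview Recap.
Local Bulletin starts after Weather Spot ends, so nothing later overlaps Weather Spot either.
News Block starts before Local Bulletin ends → Local Bulletin and News Block overlap.
Sports Roundup starts after Local Bulletin ends, so nothing later overlaps Local Bulletin either.
Sports Roundup starts after News Block ends, so nothing later overlaps News Block either.
Sports Brief starts before Sports Roundup ends → Sports Roundup and Sports Brief overlap.
Local Segment starts after Sports Roundup ends, so nothing later overlaps Sports Roundup either.
Local Segment starts after Sports Brief ends, so nothing later overlaps Sports Brief either.
Local Update starts before Local Segment ends → Local Segment and Local Update overlap.
Interview Recap starts after Local Segment ends.
Interview Recap starts after Local Update ends.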